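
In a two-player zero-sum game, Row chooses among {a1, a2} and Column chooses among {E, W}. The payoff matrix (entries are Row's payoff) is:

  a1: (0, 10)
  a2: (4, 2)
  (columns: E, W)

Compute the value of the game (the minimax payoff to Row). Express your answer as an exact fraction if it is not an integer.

10/3

Row minima: a1 → 0, a2 → 2; maximin = 2.
Column maxima: E → 4, W → 10; minimax = 4.
2 ≠ 4, so there is no saddle point; optimal play is mixed.
Let Row play a1 with probability p. Expected payoff against E: 0p + 4(1−p) = −4p + 4; against W: 10p + 2(1−p) = 8p + 2.
Setting these equal: −4p + 4 = 8p + 2 ⇒ −12p = -2 ⇒ p = 1/6, and the value is (-4)·(1/6) + 4 = 10/3.
For Column: with q = P(E), equating a1's and a2's payoffs gives −10q + 10 = 2q + 2 ⇒ q = 2/3.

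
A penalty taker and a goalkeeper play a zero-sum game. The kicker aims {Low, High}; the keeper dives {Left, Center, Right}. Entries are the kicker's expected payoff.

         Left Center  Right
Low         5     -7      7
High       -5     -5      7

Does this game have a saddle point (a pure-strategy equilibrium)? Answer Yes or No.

Row minima: Low → -7, High → -5; maximin = -5.
Column maxima: Left → 5, Center → -5, Right → 7; minimax = -5.
maximin = minimax = -5, so a saddle point exists.

Yes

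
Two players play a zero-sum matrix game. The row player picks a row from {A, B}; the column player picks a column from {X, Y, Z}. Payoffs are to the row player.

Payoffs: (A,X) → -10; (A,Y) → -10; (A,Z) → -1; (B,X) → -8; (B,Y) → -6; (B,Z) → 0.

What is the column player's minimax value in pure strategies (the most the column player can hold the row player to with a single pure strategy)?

-8

Column maxima: X → -8, Y → -6, Z → 0.
The smallest of these is -8.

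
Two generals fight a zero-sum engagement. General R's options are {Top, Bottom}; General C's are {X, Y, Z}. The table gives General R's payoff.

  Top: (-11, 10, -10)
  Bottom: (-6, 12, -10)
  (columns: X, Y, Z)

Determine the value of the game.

Row minima: Top → -11, Bottom → -10; maximin = -10.
Column maxima: X → -6, Y → 12, Z → -10; minimax = -10.
Since maximin = minimax = -10, there is a saddle point and the value is -10.

-10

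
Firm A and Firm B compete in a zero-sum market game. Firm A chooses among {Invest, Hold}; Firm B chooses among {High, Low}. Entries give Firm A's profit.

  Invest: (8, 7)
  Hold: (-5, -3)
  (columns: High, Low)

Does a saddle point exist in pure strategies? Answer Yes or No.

Row minima: Invest → 7, Hold → -5; maximin = 7.
Column maxima: High → 8, Low → 7; minimax = 7.
maximin = minimax = 7, so a saddle point exists.

Yes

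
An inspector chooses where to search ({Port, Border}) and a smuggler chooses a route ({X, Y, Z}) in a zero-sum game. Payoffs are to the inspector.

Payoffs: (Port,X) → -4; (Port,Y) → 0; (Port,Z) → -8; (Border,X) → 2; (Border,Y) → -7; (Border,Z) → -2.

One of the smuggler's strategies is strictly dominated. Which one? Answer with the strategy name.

X

Z holds the inspector's payoff strictly below X in every row: -8 < -4, -2 < 2.
So X is strictly dominated for the smuggler.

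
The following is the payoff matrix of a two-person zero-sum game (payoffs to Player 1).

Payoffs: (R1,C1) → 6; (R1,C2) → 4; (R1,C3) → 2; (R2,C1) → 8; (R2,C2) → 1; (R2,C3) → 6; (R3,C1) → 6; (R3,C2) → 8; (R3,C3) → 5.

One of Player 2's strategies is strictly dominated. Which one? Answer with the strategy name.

C1

C3 holds Player 1's payoff strictly below C1 in every row: 2 < 6, 6 < 8, 5 < 6.
So C1 is strictly dominated for Player 2.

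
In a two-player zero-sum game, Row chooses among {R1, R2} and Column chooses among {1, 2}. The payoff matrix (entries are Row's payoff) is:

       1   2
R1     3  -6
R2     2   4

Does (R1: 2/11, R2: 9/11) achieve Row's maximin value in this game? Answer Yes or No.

Against 1 this mix gives (2/11)·3 + (9/11)·2 = 24/11.
Against 2 this mix gives (2/11)·(-6) + (9/11)·4 = 24/11.
All of Column's active replies (1, 2) yield 24/11, and no column does worse for Row. The mix makes Column indifferent and guarantees 24/11, so it is optimal.

Yes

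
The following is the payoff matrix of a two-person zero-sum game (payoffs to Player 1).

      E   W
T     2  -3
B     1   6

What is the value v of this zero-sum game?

Row minima: T → -3, B → 1; maximin = 1.
Column maxima: E → 2, W → 6; minimax = 2.
1 ≠ 2, so there is no saddle point; optimal play is mixed.
Let Player 1 play T with probability p. Expected payoff against E: 2p + 1(1−p) = p + 1; against W: (-3)p + 6(1−p) = −9p + 6.
Setting these equal: p + 1 = −9p + 6 ⇒ 10p = 5 ⇒ p = 1/2, and the value is (1)·(1/2) + 1 = 3/2.
For Player 2: with q = P(E), equating T's and B's payoffs gives 5q − 3 = −5q + 6 ⇒ q = 9/10.

3/2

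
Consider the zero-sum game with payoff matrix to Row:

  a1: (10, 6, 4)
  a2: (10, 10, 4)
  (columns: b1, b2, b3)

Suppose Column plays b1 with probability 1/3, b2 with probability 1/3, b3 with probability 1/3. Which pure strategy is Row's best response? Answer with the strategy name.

Expected payoff of a1: (1/3)·10 + (1/3)·6 + (1/3)·4 = 20/3.
Expected payoff of a2: (1/3)·10 + (1/3)·10 + (1/3)·4 = 8.
The largest is 8, so Row's best response is a2.

a2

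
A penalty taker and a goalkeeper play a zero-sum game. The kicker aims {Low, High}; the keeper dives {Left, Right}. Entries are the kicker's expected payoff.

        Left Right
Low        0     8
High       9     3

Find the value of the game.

36/7

Row minima: Low → 0, High → 3; maximin = 3.
Column maxima: Left → 9, Right → 8; minimax = 8.
3 ≠ 8, so there is no saddle point; optimal play is mixed.
Let the kicker play Low with probability p. Expected payoff against Left: 0p + 9(1−p) = −9p + 9; against Right: 8p + 3(1−p) = 5p + 3.
Setting these equal: −9p + 9 = 5p + 3 ⇒ −14p = -6 ⇒ p = 3/7, and the value is (-9)·(3/7) + 9 = 36/7.
For the keeper: with q = P(Left), equating Low's and High's payoffs gives −8q + 8 = 6q + 3 ⇒ q = 5/14.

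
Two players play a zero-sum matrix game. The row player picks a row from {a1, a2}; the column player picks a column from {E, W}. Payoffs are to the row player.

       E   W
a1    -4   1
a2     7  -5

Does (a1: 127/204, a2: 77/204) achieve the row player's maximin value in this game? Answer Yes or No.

Against E this mix gives (127/204)·(-4) + (77/204)·7 = 31/204.
Against W this mix gives (127/204)·1 + (77/204)·(-5) = -43/34.
The column player will play W, holding the row player to -43/34. Shifting weight toward the row that does better against W would raise this floor (the equalizing mix achieves -13/17 against both W and E), so the proposed strategy is not optimal.

No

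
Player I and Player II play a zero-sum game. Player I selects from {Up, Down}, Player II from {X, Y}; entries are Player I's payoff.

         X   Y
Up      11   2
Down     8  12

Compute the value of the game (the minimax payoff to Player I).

Row minima: Up → 2, Down → 8; maximin = 8.
Column maxima: X → 11, Y → 12; minimax = 11.
8 ≠ 11, so there is no saddle point; optimal play is mixed.
Let Player I play Up with probability p. Expected payoff against X: 11p + 8(1−p) = 3p + 8; against Y: 2p + 12(1−p) = −10p + 12.
Setting these equal: 3p + 8 = −10p + 12 ⇒ 13p = 4 ⇒ p = 4/13, and the value is (3)·(4/13) + 8 = 116/13.
For Player II: with q = P(X), equating Up's and Down's payoffs gives 9q + 2 = −4q + 12 ⇒ q = 10/13.

116/13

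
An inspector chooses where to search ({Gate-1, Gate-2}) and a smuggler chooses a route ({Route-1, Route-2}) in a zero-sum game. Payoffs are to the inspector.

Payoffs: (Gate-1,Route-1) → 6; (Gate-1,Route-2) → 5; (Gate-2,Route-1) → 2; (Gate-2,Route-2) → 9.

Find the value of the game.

11/2

Row minima: Gate-1 → 5, Gate-2 → 2; maximin = 5.
Column maxima: Route-1 → 6, Route-2 → 9; minimax = 6.
5 ≠ 6, so there is no saddle point; optimal play is mixed.
Let the inspector play Gate-1 with probability p. Expected payoff against Route-1: 6p + 2(1−p) = 4p + 2; against Route-2: 5p + 9(1−p) = −4p + 9.
Setting these equal: 4p + 2 = −4p + 9 ⇒ 8p = 7 ⇒ p = 7/8, and the value is (4)·(7/8) + 2 = 11/2.
For the smuggler: with q = P(Route-1), equating Gate-1's and Gate-2's payoffs gives q + 5 = −7q + 9 ⇒ q = 1/2.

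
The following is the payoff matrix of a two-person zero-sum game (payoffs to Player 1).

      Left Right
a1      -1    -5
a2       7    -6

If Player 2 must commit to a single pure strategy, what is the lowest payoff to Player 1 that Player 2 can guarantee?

-5

Column maxima: Left → 7, Right → -5.
The smallest of these is -5.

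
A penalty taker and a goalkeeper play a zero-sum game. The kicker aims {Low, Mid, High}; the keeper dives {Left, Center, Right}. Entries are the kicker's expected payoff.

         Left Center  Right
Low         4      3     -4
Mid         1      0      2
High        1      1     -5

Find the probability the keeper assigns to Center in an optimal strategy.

2/3

Row minima: Low → -4, Mid → 0, High → -5; maximin = 0.
Column maxima: Left → 4, Center → 3, Right → 2; minimax = 2.
0 ≠ 2, so there is no saddle point; optimal play is mixed.
High is strictly dominated by Low, so the kicker never plays it.
With High eliminated, Left is strictly dominated by Center (it gives the kicker strictly more in every remaining row), so the keeper never plays it.
On the remaining 2×2 (Low, Mid vs Center, Right):
Let the kicker play Low with probability p. Expected payoff against Center: 3p + 0(1−p) = 3p; against Right: (-4)p + 2(1−p) = −6p + 2.
Setting these equal: 3p = −6p + 2 ⇒ 9p = 2 ⇒ p = 2/9, and the value is (3)·(2/9) = 2/3.
For the keeper: with q = P(Center), equating Low's and Mid's payoffs gives 7q − 4 = −2q + 2 ⇒ q = 2/3.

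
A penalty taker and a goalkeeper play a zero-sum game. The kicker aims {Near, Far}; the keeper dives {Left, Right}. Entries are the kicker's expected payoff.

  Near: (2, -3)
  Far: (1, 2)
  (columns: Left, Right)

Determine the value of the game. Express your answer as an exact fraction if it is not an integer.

Row minima: Near → -3, Far → 1; maximin = 1.
Column maxima: Left → 2, Right → 2; minimax = 2.
1 ≠ 2, so there is no saddle point; optimal play is mixed.
Let the kicker play Near with probability p. Expected payoff against Left: 2p + 1(1−p) = p + 1; against Right: (-3)p + 2(1−p) = −5p + 2.
Setting these equal: p + 1 = −5p + 2 ⇒ 6p = 1 ⇒ p = 1/6, and the value is (1)·(1/6) + 1 = 7/6.
For the keeper: with q = P(Left), equating Near's and Far's payoffs gives 5q − 3 = −q + 2 ⇒ q = 5/6.

7/6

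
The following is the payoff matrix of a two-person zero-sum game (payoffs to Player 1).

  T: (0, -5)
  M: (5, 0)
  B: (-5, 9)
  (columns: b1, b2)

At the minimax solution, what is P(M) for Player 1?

14/19

Row minima: T → -5, M → 0, B → -5; maximin = 0.
Column maxima: b1 → 5, b2 → 9; minimax = 5.
0 ≠ 5, so there is no saddle point; optimal play is mixed.
T is strictly dominated by M, so Player 1 never plays it.
On the remaining 2×2 (M, B vs b1, b2):
Let Player 1 play M with probability p. Expected payoff against b1: 5p + (-5)(1−p) = 10p − 5; against b2: 0p + 9(1−p) = −9p + 9.
Setting these equal: 10p − 5 = −9p + 9 ⇒ 19p = 14 ⇒ p = 14/19, and the value is (10)·(14/19) − 5 = 45/19.
For Player 2: with q = P(b1), equating M's and B's payoffs gives 5q = −14q + 9 ⇒ q = 9/19.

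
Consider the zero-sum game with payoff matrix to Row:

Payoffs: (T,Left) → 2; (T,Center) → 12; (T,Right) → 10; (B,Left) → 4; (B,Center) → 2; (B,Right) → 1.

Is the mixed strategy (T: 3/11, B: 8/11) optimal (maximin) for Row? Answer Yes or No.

Yes

Against Left this mix gives (3/11)·2 + (8/11)·4 = 38/11.
Against Center this mix gives (3/11)·12 + (8/11)·2 = 52/11.
Against Right this mix gives (3/11)·10 + (8/11)·1 = 38/11.
All of Column's active replies (Left, Right) yield 38/11, and no column does worse for Row. The mix makes Column indifferent and guarantees 38/11, so it is optimal.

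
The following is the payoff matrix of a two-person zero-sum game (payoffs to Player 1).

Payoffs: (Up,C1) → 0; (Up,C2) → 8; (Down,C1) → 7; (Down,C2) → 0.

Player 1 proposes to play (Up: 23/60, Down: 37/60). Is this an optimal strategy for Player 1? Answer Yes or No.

No

Against C1 this mix gives (23/60)·0 + (37/60)·7 = 259/60.
Against C2 this mix gives (23/60)·8 + (37/60)·0 = 46/15.
Player 2 will play C2, holding Player 1 to 46/15. Shifting weight toward the row that does better against C2 would raise this floor (the equalizing mix achieves 56/15 against both C2 and C1), so the proposed strategy is not optimal.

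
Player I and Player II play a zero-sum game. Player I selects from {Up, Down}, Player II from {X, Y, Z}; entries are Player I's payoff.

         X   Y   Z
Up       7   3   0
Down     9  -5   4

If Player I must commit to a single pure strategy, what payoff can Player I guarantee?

Row minima: Up → 0, Down → -5.
The best of these is 0.

0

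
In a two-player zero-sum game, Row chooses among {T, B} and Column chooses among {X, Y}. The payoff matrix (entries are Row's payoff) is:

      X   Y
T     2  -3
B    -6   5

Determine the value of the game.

-1/2

Row minima: T → -3, B → -6; maximin = -3.
Column maxima: X → 2, Y → 5; minimax = 2.
-3 ≠ 2, so there is no saddle point; optimal play is mixed.
Let Row play T with probability p. Expected payoff against X: 2p + (-6)(1−p) = 8p − 6; against Y: (-3)p + 5(1−p) = −8p + 5.
Setting these equal: 8p − 6 = −8p + 5 ⇒ 16p = 11 ⇒ p = 11/16, and the value is (8)·(11/16) − 6 = -1/2.
For Column: with q = P(X), equating T's and B's payoffs gives 5q − 3 = −11q + 5 ⇒ q = 1/2.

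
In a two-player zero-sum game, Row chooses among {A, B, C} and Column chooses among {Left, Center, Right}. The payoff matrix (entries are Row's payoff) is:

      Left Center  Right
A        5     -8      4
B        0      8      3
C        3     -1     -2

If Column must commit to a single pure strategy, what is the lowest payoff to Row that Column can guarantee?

Column maxima: Left → 5, Center → 8, Right → 4.
The smallest of these is 4.

4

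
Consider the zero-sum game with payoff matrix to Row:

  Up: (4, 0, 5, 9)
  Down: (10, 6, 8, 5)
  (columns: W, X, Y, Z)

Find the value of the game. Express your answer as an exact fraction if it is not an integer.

Row minima: Up → 0, Down → 5; maximin = 5.
Column maxima: W → 10, X → 6, Y → 8, Z → 9; minimax = 6.
5 ≠ 6, so there is no saddle point; optimal play is mixed.
W is strictly dominated by X (it gives Row strictly more in every row), so Column never plays it.
Y is strictly dominated by X (it gives Row strictly more in every row), so Column never plays it.
On the remaining 2×2 (Up, Down vs X, Z):
Let Row play Up with probability p. Expected payoff against X: 0p + 6(1−p) = −6p + 6; against Z: 9p + 5(1−p) = 4p + 5.
Setting these equal: −6p + 6 = 4p + 5 ⇒ −10p = -1 ⇒ p = 1/10, and the value is (-6)·(1/10) + 6 = 27/5.
For Column: with q = P(X), equating Up's and Down's payoffs gives −9q + 9 = q + 5 ⇒ q = 2/5.

27/5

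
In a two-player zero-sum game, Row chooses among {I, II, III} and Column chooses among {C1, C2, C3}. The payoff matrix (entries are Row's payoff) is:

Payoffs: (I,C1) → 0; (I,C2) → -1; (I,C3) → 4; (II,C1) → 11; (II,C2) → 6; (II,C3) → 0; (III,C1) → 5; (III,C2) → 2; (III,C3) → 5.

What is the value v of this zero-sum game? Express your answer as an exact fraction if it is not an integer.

10/3

Row minima: I → -1, II → 0, III → 2; maximin = 2.
Column maxima: C1 → 11, C2 → 6, C3 → 5; minimax = 5.
2 ≠ 5, so there is no saddle point; optimal play is mixed.
I is strictly dominated by III, so Row never plays it.
C1 is strictly dominated by C2 (it gives Row strictly more in every row), so Column never plays it.
On the remaining 2×2 (II, III vs C2, C3):
Let Row play II with probability p. Expected payoff against C2: 6p + 2(1−p) = 4p + 2; against C3: 0p + 5(1−p) = −5p + 5.
Setting these equal: 4p + 2 = −5p + 5 ⇒ 9p = 3 ⇒ p = 1/3, and the value is (4)·(1/3) + 2 = 10/3.
For Column: with q = P(C2), equating II's and III's payoffs gives 6q = −3q + 5 ⇒ q = 5/9.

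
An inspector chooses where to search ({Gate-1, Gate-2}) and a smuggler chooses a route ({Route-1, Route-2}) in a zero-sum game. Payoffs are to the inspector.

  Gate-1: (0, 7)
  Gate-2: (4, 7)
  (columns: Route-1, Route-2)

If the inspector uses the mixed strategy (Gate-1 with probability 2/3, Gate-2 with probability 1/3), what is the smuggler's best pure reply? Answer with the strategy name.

If the smuggler plays Route-1, the inspector's expected payoff is (2/3)·0 + (1/3)·4 = 4/3.
If the smuggler plays Route-2, the inspector's expected payoff is (2/3)·7 + (1/3)·7 = 7.
The smuggler minimizes the inspector's payoff; the smallest is 4/3, so the best response is Route-1.

Route-1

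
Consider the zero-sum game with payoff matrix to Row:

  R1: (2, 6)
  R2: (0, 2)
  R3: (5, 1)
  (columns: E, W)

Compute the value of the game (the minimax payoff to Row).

Row minima: R1 → 2, R2 → 0, R3 → 1; maximin = 2.
Column maxima: E → 5, W → 6; minimax = 5.
2 ≠ 5, so there is no saddle point; optimal play is mixed.
R2 is strictly dominated by R1, so Row never plays it.
On the remaining 2×2 (R1, R3 vs E, W):
Let Row play R1 with probability p. Expected payoff against E: 2p + 5(1−p) = −3p + 5; against W: 6p + 1(1−p) = 5p + 1.
Setting these equal: −3p + 5 = 5p + 1 ⇒ −8p = -4 ⇒ p = 1/2, and the value is (-3)·(1/2) + 5 = 7/2.
For Column: with q = P(E), equating R1's and R3's payoffs gives −4q + 6 = 4q + 1 ⇒ q = 5/8.

7/2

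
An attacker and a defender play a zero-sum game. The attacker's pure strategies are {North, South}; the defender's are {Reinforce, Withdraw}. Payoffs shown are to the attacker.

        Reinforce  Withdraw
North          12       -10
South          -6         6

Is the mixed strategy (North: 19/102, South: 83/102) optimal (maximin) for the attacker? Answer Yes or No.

Against Reinforce this mix gives (19/102)·12 + (83/102)·(-6) = -45/17.
Against Withdraw this mix gives (19/102)·(-10) + (83/102)·6 = 154/51.
The defender will play Reinforce, holding the attacker to -45/17. Shifting weight toward the row that does better against Reinforce would raise this floor (the equalizing mix achieves 6/17 against both Reinforce and Withdraw), so the proposed strategy is not optimal.

No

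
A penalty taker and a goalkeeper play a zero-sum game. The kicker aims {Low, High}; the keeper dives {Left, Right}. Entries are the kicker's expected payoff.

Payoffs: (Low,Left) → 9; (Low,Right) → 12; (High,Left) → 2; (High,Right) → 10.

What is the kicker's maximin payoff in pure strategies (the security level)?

Row minima: Low → 9, High → 2.
The best of these is 9.

9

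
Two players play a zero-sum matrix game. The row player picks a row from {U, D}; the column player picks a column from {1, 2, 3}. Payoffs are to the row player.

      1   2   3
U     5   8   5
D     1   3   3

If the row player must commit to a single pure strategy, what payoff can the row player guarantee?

5

Row minima: U → 5, D → 1.
The best of these is 5.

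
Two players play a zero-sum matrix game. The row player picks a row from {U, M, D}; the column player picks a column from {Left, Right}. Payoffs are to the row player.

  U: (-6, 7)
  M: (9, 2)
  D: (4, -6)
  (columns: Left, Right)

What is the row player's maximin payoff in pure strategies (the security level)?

2

Row minima: U → -6, M → 2, D → -6.
The best of these is 2.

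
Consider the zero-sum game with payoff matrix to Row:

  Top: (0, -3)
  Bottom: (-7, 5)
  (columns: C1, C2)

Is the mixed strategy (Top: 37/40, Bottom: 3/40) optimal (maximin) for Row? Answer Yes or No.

No

Against C1 this mix gives (37/40)·0 + (3/40)·(-7) = -21/40.
Against C2 this mix gives (37/40)·(-3) + (3/40)·5 = -12/5.
Column will play C2, holding Row to -12/5. Shifting weight toward the row that does better against C2 would raise this floor (the equalizing mix achieves -7/5 against both C2 and C1), so the proposed strategy is not optimal.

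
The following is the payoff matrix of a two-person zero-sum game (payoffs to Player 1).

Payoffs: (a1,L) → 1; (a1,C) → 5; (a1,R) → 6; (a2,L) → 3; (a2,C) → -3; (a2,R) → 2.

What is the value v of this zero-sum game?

Row minima: a1 → 1, a2 → -3; maximin = 1.
Column maxima: L → 3, C → 5, R → 6; minimax = 3.
1 ≠ 3, so there is no saddle point; optimal play is mixed.
R is strictly dominated by C (it gives Player 1 strictly more in every row), so Player 2 never plays it.
On the remaining 2×2 (a1, a2 vs L, C):
Let Player 1 play a1 with probability p. Expected payoff against L: 1p + 3(1−p) = −2p + 3; against C: 5p + (-3)(1−p) = 8p − 3.
Setting these equal: −2p + 3 = 8p − 3 ⇒ −10p = -6 ⇒ p = 3/5, and the value is (-2)·(3/5) + 3 = 9/5.
For Player 2: with q = P(L), equating a1's and a2's payoffs gives −4q + 5 = 6q − 3 ⇒ q = 4/5.

9/5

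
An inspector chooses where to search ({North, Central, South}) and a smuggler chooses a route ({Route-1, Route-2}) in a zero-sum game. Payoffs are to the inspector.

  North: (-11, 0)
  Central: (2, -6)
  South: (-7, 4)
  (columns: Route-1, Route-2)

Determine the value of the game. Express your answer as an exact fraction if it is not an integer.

-34/19

Row minima: North → -11, Central → -6, South → -7; maximin = -6.
Column maxima: Route-1 → 2, Route-2 → 4; minimax = 2.
-6 ≠ 2, so there is no saddle point; optimal play is mixed.
North is strictly dominated by South, so the inspector never plays it.
On the remaining 2×2 (Central, South vs Route-1, Route-2):
Let the inspector play Central with probability p. Expected payoff against Route-1: 2p + (-7)(1−p) = 9p − 7; against Route-2: (-6)p + 4(1−p) = −10p + 4.
Setting these equal: 9p − 7 = −10p + 4 ⇒ 19p = 11 ⇒ p = 11/19, and the value is (9)·(11/19) − 7 = -34/19.
For the smuggler: with q = P(Route-1), equating Central's and South's payoffs gives 8q − 6 = −11q + 4 ⇒ q = 10/19.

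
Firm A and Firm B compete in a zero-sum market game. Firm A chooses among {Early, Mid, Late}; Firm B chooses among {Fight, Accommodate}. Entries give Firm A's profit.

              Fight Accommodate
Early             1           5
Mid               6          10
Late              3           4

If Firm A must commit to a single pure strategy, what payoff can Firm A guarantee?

6

Row minima: Early → 1, Mid → 6, Late → 3.
The best of these is 6.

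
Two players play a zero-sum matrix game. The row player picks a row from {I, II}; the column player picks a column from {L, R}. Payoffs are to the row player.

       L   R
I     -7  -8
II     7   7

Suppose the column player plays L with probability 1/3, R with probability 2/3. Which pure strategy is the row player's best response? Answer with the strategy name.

II

Expected payoff of I: (1/3)·(-7) + (2/3)·(-8) = -23/3.
Expected payoff of II: (1/3)·7 + (2/3)·7 = 7.
The largest is 7, so the row player's best response is II.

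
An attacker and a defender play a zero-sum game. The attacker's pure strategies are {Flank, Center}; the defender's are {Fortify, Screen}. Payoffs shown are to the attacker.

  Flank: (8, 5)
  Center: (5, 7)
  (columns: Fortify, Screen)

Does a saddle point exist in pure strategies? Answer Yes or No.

No

Row minima: Flank → 5, Center → 5; maximin = 5.
Column maxima: Fortify → 8, Screen → 7; minimax = 7.
5 ≠ 7, so no pure-strategy equilibrium exists.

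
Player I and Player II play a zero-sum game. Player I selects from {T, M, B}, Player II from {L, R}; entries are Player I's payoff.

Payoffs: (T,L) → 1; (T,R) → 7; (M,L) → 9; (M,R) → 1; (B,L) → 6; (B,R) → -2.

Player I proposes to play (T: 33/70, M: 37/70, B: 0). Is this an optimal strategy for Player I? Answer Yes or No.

Against L this mix gives (33/70)·1 + (37/70)·9 = 183/35.
Against R this mix gives (33/70)·7 + (37/70)·1 = 134/35.
Player II will play R, holding Player I to 134/35. Shifting weight toward the row that does better against R would raise this floor (the equalizing mix achieves 31/7 against both R and L), so the proposed strategy is not optimal.

No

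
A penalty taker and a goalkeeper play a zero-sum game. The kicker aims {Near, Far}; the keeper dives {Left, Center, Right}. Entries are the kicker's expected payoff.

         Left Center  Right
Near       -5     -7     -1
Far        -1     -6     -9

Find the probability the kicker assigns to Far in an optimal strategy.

2/3

Row minima: Near → -7, Far → -9; maximin = -7.
Column maxima: Left → -1, Center → -6, Right → -1; minimax = -6.
-7 ≠ -6, so there is no saddle point; optimal play is mixed.
Left is strictly dominated by Center (it gives the kicker strictly more in every row), so the keeper never plays it.
On the remaining 2×2 (Near, Far vs Center, Right):
Let the kicker play Near with probability p. Expected payoff against Center: (-7)p + (-6)(1−p) = −p − 6; against Right: (-1)p + (-9)(1−p) = 8p − 9.
Setting these equal: −p − 6 = 8p − 9 ⇒ −9p = -3 ⇒ p = 1/3, and the value is (-1)·(1/3) − 6 = -19/3.
For the keeper: with q = P(Center), equating Near's and Far's payoffs gives −6q − 1 = 3q − 9 ⇒ q = 8/9.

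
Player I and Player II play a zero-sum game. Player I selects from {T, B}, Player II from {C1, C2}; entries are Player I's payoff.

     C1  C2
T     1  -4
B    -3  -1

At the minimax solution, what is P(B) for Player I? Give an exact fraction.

Row minima: T → -4, B → -3; maximin = -3.
Column maxima: C1 → 1, C2 → -1; minimax = -1.
-3 ≠ -1, so there is no saddle point; optimal play is mixed.
Let Player I play T with probability p. Expected payoff against C1: 1p + (-3)(1−p) = 4p − 3; against C2: (-4)p + (-1)(1−p) = −3p − 1.
Setting these equal: 4p − 3 = −3p − 1 ⇒ 7p = 2 ⇒ p = 2/7, and the value is (4)·(2/7) − 3 = -13/7.
For Player II: with q = P(C1), equating T's and B's payoffs gives 5q − 4 = −2q − 1 ⇒ q = 3/7.

5/7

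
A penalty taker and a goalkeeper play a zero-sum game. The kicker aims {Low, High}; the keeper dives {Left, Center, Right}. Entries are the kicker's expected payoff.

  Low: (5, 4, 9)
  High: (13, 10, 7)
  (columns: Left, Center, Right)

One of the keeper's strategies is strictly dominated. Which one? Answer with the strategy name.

Left

Center holds the kicker's payoff strictly below Left in every row: 4 < 5, 10 < 13.
So Left is strictly dominated for the keeper.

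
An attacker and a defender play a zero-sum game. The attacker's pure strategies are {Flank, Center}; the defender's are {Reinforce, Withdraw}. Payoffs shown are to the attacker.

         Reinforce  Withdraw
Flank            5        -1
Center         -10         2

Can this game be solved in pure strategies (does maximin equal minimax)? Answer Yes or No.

Row minima: Flank → -1, Center → -10; maximin = -1.
Column maxima: Reinforce → 5, Withdraw → 2; minimax = 2.
-1 ≠ 2, so no pure-strategy equilibrium exists.

No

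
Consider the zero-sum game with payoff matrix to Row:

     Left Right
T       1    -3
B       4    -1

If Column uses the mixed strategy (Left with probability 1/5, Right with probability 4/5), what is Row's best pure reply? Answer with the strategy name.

Expected payoff of T: (1/5)·1 + (4/5)·(-3) = -11/5.
Expected payoff of B: (1/5)·4 + (4/5)·(-1) = 0.
The largest is 0, so Row's best response is B.

B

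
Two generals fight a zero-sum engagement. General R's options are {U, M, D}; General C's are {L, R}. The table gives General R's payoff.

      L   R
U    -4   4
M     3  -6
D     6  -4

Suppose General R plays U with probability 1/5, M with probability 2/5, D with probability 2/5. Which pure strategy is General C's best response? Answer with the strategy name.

If General C plays L, General R's expected payoff is (1/5)·(-4) + (2/5)·3 + (2/5)·6 = 14/5.
If General C plays R, General R's expected payoff is (1/5)·4 + (2/5)·(-6) + (2/5)·(-4) = -16/5.
General C minimizes General R's payoff; the smallest is -16/5, so the best response is R.

R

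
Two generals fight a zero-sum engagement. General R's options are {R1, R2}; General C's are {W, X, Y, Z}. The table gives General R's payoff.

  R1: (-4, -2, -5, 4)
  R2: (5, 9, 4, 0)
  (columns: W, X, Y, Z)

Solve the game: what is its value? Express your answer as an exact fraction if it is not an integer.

16/13

Row minima: R1 → -5, R2 → 0; maximin = 0.
Column maxima: W → 5, X → 9, Y → 4, Z → 4; minimax = 4.
0 ≠ 4, so there is no saddle point; optimal play is mixed.
W is strictly dominated by Y (it gives General R strictly more in every row), so General C never plays it.
X is strictly dominated by Y (it gives General R strictly more in every row), so General C never plays it.
On the remaining 2×2 (R1, R2 vs Y, Z):
Let General R play R1 with probability p. Expected payoff against Y: (-5)p + 4(1−p) = −9p + 4; against Z: 4p + 0(1−p) = 4p.
Setting these equal: −9p + 4 = 4p ⇒ −13p = -4 ⇒ p = 4/13, and the value is (-9)·(4/13) + 4 = 16/13.
For General C: with q = P(Y), equating R1's and R2's payoffs gives −9q + 4 = 4q ⇒ q = 4/13.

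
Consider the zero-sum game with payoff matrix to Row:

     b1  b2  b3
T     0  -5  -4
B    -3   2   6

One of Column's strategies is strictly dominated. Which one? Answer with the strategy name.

b2 holds Row's payoff strictly below b3 in every row: -5 < -4, 2 < 6.
So b3 is strictly dominated for Column.

b3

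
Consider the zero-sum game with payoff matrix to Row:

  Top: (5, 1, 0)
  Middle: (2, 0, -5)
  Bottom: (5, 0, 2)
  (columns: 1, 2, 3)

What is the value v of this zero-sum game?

Row minima: Top → 0, Middle → -5, Bottom → 0; maximin = 0.
Column maxima: 1 → 5, 2 → 1, 3 → 2; minimax = 1.
0 ≠ 1, so there is no saddle point; optimal play is mixed.
Middle is strictly dominated by Top, so Row never plays it.
1 is strictly dominated by 2 (it gives Row strictly more in every row), so Column never plays it.
On the remaining 2×2 (Top, Bottom vs 2, 3):
Let Row play Top with probability p. Expected payoff against 2: 1p + 0(1−p) = p; against 3: 0p + 2(1−p) = −2p + 2.
Setting these equal: p = −2p + 2 ⇒ 3p = 2 ⇒ p = 2/3, and the value is (1)·(2/3) = 2/3.
For Column: with q = P(2), equating Top's and Bottom's payoffs gives q = −2q + 2 ⇒ q = 2/3.

2/3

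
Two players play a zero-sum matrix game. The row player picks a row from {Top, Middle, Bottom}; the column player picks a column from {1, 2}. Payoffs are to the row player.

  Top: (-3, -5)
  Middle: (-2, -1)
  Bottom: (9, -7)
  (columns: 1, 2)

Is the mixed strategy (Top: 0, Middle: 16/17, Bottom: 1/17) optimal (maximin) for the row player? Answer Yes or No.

Against 1 this mix gives (16/17)·(-2) + (1/17)·9 = -23/17.
Against 2 this mix gives (16/17)·(-1) + (1/17)·(-7) = -23/17.
All of the column player's active replies (1, 2) yield -23/17, and no column does worse for the row player. The mix makes the column player indifferent and guarantees -23/17, so it is optimal.

Yes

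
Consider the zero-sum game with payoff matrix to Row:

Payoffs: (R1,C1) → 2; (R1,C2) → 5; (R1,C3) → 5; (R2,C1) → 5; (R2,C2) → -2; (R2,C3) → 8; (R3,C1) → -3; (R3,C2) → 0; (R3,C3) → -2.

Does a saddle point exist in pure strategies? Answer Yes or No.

Row minima: R1 → 2, R2 → -2, R3 → -3; maximin = 2.
Column maxima: C1 → 5, C2 → 5, C3 → 8; minimax = 5.
2 ≠ 5, so no pure-strategy equilibrium exists.

No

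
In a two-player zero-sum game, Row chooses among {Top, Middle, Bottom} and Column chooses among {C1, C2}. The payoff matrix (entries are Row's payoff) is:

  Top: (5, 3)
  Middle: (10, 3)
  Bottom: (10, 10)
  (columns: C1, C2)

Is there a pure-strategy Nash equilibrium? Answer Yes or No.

Row minima: Top → 3, Middle → 3, Bottom → 10; maximin = 10.
Column maxima: C1 → 10, C2 → 10; minimax = 10.
maximin = minimax = 10, so a saddle point exists.

Yes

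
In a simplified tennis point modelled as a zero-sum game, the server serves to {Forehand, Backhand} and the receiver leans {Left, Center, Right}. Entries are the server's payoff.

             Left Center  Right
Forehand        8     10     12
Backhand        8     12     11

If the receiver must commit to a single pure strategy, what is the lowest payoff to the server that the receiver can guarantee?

8

Column maxima: Left → 8, Center → 12, Right → 12.
The smallest of these is 8.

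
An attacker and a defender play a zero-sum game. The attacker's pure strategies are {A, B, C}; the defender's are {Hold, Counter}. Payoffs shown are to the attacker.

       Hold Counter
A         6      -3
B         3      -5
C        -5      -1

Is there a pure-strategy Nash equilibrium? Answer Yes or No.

Row minima: A → -3, B → -5, C → -5; maximin = -3.
Column maxima: Hold → 6, Counter → -1; minimax = -1.
-3 ≠ -1, so no pure-strategy equilibrium exists.

No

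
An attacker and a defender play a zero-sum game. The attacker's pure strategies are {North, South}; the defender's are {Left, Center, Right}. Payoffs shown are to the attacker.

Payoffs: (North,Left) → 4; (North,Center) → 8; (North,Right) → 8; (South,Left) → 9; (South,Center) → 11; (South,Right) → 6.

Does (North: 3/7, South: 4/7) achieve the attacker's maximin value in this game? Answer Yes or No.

Against Left this mix gives (3/7)·4 + (4/7)·9 = 48/7.
Against Center this mix gives (3/7)·8 + (4/7)·11 = 68/7.
Against Right this mix gives (3/7)·8 + (4/7)·6 = 48/7.
All of the defender's active replies (Left, Right) yield 48/7, and no column does worse for the attacker. The mix makes the defender indifferent and guarantees 48/7, so it is optimal.

Yes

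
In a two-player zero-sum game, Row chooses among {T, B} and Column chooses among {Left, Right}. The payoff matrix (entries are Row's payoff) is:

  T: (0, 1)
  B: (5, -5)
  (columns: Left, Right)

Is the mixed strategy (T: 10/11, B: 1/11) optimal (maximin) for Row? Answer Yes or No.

Against Left this mix gives (10/11)·0 + (1/11)·5 = 5/11.
Against Right this mix gives (10/11)·1 + (1/11)·(-5) = 5/11.
All of Column's active replies (Left, Right) yield 5/11, and no column does worse for Row. The mix makes Column indifferent and guarantees 5/11, so it is optimal.

Yes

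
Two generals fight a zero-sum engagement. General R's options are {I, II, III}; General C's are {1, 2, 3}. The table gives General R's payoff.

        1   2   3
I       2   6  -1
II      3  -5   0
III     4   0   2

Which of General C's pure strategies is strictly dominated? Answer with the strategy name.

3 holds General R's payoff strictly below 1 in every row: -1 < 2, 0 < 3, 2 < 4.
So 1 is strictly dominated for General C.

1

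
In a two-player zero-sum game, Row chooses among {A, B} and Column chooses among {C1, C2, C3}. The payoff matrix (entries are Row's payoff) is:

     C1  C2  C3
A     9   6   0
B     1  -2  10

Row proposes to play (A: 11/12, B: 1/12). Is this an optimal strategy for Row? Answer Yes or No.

No

Against C1 this mix gives (11/12)·9 + (1/12)·1 = 25/3.
Against C2 this mix gives (11/12)·6 + (1/12)·(-2) = 16/3.
Against C3 this mix gives (11/12)·0 + (1/12)·10 = 5/6.
Column will play C3, holding Row to 5/6. Shifting weight toward the row that does better against C3 would raise this floor (the equalizing mix achieves 10/3 against both C3 and C2), so the proposed strategy is not optimal.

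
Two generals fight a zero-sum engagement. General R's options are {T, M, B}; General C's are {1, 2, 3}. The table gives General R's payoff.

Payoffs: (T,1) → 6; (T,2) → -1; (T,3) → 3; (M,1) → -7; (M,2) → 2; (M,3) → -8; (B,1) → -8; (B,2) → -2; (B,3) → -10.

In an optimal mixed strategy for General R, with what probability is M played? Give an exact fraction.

Row minima: T → -1, M → -8, B → -10; maximin = -1.
Column maxima: 1 → 6, 2 → 2, 3 → 3; minimax = 2.
-1 ≠ 2, so there is no saddle point; optimal play is mixed.
B is strictly dominated by T, so General R never plays it.
1 is strictly dominated by 3 (it gives General R strictly more in every row), so General C never plays it.
On the remaining 2×2 (T, M vs 2, 3):
Let General R play T with probability p. Expected payoff against 2: (-1)p + 2(1−p) = −3p + 2; against 3: 3p + (-8)(1−p) = 11p − 8.
Setting these equal: −3p + 2 = 11p − 8 ⇒ −14p = -10 ⇒ p = 5/7, and the value is (-3)·(5/7) + 2 = -1/7.
For General C: with q = P(2), equating T's and M's payoffs gives −4q + 3 = 10q − 8 ⇒ q = 11/14.

2/7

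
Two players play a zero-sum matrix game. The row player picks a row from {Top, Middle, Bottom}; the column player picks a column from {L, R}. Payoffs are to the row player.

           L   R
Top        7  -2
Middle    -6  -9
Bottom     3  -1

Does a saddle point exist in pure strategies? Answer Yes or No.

Row minima: Top → -2, Middle → -9, Bottom → -1; maximin = -1.
Column maxima: L → 7, R → -1; minimax = -1.
maximin = minimax = -1, so a saddle point exists.

Yes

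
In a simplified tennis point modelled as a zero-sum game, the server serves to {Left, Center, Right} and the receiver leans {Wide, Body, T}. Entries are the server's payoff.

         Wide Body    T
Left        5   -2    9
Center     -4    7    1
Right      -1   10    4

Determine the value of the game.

8/3

Row minima: Left → -2, Center → -4, Right → -1; maximin = -1.
Column maxima: Wide → 5, Body → 10, T → 9; minimax = 5.
-1 ≠ 5, so there is no saddle point; optimal play is mixed.
Center is strictly dominated by Right, so the server never plays it.
T is strictly dominated by Wide (it gives the server strictly more in every row), so the receiver never plays it.
On the remaining 2×2 (Left, Right vs Wide, Body):
Let the server play Left with probability p. Expected payoff against Wide: 5p + (-1)(1−p) = 6p − 1; against Body: (-2)p + 10(1−p) = −12p + 10.
Setting these equal: 6p − 1 = −12p + 10 ⇒ 18p = 11 ⇒ p = 11/18, and the value is (6)·(11/18) − 1 = 8/3.
For the receiver: with q = P(Wide), equating Left's and Right's payoffs gives 7q − 2 = −11q + 10 ⇒ q = 2/3.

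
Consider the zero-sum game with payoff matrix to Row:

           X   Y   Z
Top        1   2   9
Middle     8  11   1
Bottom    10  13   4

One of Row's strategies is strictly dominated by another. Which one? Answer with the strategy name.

Bottom gives a strictly higher payoff than Middle against every column: 10 > 8, 13 > 11, 4 > 1.
So Middle is strictly dominated and Row never plays it.

Middle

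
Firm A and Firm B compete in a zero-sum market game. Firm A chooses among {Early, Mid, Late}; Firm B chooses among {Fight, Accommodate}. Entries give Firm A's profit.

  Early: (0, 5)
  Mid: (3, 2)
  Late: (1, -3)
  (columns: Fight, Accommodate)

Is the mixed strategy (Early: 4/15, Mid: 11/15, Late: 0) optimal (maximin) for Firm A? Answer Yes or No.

No

Against Fight this mix gives (4/15)·0 + (11/15)·3 = 11/5.
Against Accommodate this mix gives (4/15)·5 + (11/15)·2 = 14/5.
Firm B will play Fight, holding Firm A to 11/5. Shifting weight toward the row that does better against Fight would raise this floor (the equalizing mix achieves 5/2 against both Fight and Accommodate), so the proposed strategy is not optimal.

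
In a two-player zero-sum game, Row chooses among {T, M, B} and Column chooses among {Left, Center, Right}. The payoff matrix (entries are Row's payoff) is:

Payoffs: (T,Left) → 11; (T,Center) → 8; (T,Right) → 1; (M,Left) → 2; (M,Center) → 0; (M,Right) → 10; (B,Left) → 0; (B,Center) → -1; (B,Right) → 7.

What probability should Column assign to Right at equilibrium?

8/17

Row minima: T → 1, M → 0, B → -1; maximin = 1.
Column maxima: Left → 11, Center → 8, Right → 10; minimax = 8.
1 ≠ 8, so there is no saddle point; optimal play is mixed.
B is strictly dominated by M, so Row never plays it.
Left is strictly dominated by Center (it gives Row strictly more in every row), so Column never plays it.
On the remaining 2×2 (T, M vs Center, Right):
Let Row play T with probability p. Expected payoff against Center: 8p + 0(1−p) = 8p; against Right: 1p + 10(1−p) = −9p + 10.
Setting these equal: 8p = −9p + 10 ⇒ 17p = 10 ⇒ p = 10/17, and the value is (8)·(10/17) = 80/17.
For Column: with q = P(Center), equating T's and M's payoffs gives 7q + 1 = −10q + 10 ⇒ q = 9/17.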